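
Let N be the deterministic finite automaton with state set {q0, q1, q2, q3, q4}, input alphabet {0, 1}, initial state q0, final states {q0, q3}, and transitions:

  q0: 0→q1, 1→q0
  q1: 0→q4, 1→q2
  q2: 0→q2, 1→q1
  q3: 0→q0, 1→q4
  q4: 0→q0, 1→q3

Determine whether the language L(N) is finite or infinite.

infinite

State q0 is reachable from the start and can reach an accepting state, and it lies on the cycle q0 → q0.
Traversing that cycle any number of times yields accepted strings of unbounded length, so the language is infinite.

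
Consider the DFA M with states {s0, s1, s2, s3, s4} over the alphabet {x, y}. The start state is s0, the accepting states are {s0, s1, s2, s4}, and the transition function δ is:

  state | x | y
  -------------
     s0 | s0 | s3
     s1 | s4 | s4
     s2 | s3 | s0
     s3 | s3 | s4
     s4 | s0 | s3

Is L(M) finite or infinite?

State s0 is reachable from the start and can reach an accepting state, and it lies on the cycle s0 → s0.
Traversing that cycle any number of times yields accepted strings of unbounded length, so the language is infinite.

infinite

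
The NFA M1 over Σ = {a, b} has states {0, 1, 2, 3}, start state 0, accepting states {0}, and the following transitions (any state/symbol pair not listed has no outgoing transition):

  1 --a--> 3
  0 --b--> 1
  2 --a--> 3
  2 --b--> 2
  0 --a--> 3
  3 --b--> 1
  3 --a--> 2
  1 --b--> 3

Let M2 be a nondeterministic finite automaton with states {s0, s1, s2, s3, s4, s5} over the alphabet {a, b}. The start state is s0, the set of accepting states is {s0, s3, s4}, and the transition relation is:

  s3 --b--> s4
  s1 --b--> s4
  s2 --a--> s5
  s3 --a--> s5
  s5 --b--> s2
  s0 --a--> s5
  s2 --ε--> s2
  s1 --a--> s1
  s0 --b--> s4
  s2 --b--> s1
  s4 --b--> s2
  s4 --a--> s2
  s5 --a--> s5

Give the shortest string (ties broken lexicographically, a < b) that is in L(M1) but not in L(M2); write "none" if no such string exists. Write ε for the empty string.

none

Exploring the product automaton M1 × M2 from the start pair (0, s0), following both machines on each input symbol, reaches 12 state pairs: (0, s0), (3, s5), (1, s4), (2, s5), (1, s2), (3, s2), (2, s2), (3, s1), (1, s1), (2, s1), (3, s4), (2, s4).
M1 accepts in {0} and M2 accepts in {s0, s3, s4}. The reachable pairs whose M1-component is accepting are (0, s0); in each of them the M2-component is accepting too, so the product for L(M1) \ L(M2) (M1-component accepting, M2-component rejecting) has no reachable accepting pair and the difference is empty.
So every string accepted by M1 is also accepted by M2: L(M1) \ L(M2) = ∅ and there is no such string.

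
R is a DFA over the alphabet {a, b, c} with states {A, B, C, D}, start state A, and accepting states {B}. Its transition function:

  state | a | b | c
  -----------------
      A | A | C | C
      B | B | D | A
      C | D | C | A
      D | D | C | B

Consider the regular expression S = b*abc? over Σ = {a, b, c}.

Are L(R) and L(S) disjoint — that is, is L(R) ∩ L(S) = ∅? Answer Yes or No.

Converting the expression S to a DFA (subset construction, then merging equivalent states) gives the minimal DFA with states {s0, s1, s2, s3, s4}, start state s0, accepting states {s3, s4} and transitions s0: a→s1, b→s0, c→s2; s1: a→s2, b→s3, c→s2; s2: a→s2, b→s2, c→s2; s3: a→s2, b→s2, c→s4; s4: a→s2, b→s2, c→s2.
Exploring the product automaton R × S from the start pair (A, s0), following both machines on each input symbol, reaches 10 state pairs: (A, s0), (A, s1), (C, s0), (C, s2), (A, s2), (C, s3), (D, s1), (D, s2), (A, s4), (B, s2).
R accepts in {B} and S accepts in {s3, s4}; no reachable pair has both components accepting, so no string drives both machines to acceptance simultaneously and L(R) ∩ L(S) = ∅.
So no string is accepted by both, and the intersection is empty.

Yes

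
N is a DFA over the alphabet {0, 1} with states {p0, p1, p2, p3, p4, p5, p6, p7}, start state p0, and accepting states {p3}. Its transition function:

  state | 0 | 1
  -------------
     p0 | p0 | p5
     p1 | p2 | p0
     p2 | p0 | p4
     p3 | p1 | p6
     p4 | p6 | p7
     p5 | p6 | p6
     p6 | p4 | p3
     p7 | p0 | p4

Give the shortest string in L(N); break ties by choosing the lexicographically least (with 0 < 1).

101

A breadth-first search from p0 reaches an accepting state first via the path p0 → p5 → p6 → p3 on input 101.
No string of length < 3 is accepted (BFS exhausts all shorter strings without reaching an accepting state), and 101 is the lexicographically least accepting string of length 3.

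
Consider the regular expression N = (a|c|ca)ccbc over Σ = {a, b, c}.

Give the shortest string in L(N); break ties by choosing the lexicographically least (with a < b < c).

accbc

By inspection of the expression, no string of length less than 5 matches, and accbc is the lexicographically first match of length 5.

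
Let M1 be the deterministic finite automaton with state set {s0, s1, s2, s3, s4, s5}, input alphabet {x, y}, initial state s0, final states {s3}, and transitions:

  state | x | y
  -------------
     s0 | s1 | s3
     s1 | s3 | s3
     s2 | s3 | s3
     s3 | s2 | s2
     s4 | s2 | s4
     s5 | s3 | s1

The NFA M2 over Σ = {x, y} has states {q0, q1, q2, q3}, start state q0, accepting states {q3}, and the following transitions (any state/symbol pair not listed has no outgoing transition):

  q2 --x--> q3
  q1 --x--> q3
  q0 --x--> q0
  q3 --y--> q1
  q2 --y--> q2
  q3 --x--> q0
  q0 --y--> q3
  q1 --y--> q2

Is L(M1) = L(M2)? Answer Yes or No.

No

The string xx is accepted by M1 but rejected by M2.
So L(M1) ≠ L(M2).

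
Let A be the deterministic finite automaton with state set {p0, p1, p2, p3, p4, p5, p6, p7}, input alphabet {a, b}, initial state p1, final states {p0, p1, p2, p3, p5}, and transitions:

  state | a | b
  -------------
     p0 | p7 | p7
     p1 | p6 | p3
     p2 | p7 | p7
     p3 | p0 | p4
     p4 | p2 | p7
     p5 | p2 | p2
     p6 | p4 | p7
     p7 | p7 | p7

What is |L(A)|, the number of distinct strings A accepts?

5

The useful subgraph on states {p0, p1, p2, p3, p4, p6} is acyclic, so L(A) is finite; the longest accepting path visits 4 useful states, giving maximum string length 3.
Counting accepting paths from p1 by length: 1 of length 0, 1 of length 1, 1 of length 2, 2 of length 3. Total 5.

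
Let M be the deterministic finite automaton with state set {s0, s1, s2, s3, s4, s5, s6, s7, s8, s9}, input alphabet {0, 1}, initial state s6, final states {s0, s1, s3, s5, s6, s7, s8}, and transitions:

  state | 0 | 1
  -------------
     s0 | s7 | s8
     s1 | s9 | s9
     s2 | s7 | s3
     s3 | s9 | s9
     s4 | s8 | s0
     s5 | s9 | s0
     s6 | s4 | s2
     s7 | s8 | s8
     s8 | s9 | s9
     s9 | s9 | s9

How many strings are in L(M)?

11

The useful subgraph on states {s0, s2, s3, s4, s6, s7, s8} is acyclic, so L(M) is finite; the longest accepting path visits 5 useful states, giving maximum string length 4.
Counting accepting paths from s6 by length: 1 of length 0, 4 of length 2, 4 of length 3, 2 of length 4. Total 11.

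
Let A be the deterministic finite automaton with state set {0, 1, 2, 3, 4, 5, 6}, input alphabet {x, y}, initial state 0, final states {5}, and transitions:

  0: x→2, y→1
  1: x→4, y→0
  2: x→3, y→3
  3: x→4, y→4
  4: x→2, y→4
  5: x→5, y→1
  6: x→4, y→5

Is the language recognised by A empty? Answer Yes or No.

The states reachable from the start state are {0, 1, 2, 3, 4}.
None of the accepting states {5} is reachable, so no string is accepted and L(A) = ∅.

Yes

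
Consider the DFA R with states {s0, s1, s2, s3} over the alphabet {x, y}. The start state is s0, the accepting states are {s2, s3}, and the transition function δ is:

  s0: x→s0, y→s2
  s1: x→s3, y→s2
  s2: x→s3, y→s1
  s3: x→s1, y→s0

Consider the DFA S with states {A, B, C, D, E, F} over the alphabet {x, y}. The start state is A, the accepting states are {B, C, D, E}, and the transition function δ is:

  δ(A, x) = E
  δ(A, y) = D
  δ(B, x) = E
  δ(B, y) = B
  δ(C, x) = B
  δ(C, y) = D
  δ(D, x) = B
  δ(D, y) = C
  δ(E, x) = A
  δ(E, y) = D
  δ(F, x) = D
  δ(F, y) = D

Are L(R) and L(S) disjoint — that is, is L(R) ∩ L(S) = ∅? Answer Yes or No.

No

The string y is accepted by both R and S.
Hence L(R) ∩ L(S) ≠ ∅.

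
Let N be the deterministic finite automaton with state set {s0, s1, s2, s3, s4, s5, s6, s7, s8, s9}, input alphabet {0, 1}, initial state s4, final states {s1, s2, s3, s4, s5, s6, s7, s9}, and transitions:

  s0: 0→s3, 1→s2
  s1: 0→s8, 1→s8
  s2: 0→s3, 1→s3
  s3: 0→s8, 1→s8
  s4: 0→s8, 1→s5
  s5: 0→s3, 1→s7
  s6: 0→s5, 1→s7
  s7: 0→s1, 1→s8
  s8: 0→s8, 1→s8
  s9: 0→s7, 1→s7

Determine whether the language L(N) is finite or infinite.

finite

The useful states (reachable from s4 and able to reach an accepting state) are {s1, s3, s4, s5, s7}.
Restricted to these states the transition graph has no cycle, so every accepting path has bounded length and L is finite.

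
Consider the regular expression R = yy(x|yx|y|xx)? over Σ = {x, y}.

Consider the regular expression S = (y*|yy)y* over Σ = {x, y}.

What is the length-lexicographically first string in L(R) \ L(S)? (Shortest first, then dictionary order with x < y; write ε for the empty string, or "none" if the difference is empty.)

yyx

The string yyx is accepted by R but not by S.
No shorter string lies in the difference, and yyx is the lexicographically first length-3 string in L(R) \ L(S).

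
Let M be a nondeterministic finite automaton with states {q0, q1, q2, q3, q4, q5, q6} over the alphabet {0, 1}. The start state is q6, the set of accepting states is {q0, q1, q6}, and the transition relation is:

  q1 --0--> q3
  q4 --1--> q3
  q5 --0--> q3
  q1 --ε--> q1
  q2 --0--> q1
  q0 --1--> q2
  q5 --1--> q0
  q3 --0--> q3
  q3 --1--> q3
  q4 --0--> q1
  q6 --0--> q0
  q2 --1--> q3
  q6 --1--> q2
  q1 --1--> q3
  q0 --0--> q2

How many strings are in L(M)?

The useful subgraph on states {q0, q1, q2, q6} is acyclic, so L(M) is finite; the longest accepting path visits 4 useful states, giving maximum string length 3.
Counting accepting paths from q6 by length: 1 of length 0, 1 of length 1, 1 of length 2, 2 of length 3. Total 5.

5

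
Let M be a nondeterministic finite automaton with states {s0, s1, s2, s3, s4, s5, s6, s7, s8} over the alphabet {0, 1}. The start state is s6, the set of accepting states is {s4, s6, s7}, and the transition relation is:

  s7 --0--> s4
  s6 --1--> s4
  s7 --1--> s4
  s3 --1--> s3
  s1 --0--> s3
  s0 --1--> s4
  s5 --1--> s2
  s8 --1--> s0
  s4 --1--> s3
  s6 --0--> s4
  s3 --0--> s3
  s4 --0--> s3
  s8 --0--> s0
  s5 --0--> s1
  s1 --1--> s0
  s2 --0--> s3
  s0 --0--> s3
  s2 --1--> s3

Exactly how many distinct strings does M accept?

The useful subgraph on states {s4, s6} is acyclic, so L(M) is finite; the longest accepting path visits 2 useful states, giving maximum string length 1.
Counting accepting paths from s6 by length: 1 of length 0, 2 of length 1. Total 3.

3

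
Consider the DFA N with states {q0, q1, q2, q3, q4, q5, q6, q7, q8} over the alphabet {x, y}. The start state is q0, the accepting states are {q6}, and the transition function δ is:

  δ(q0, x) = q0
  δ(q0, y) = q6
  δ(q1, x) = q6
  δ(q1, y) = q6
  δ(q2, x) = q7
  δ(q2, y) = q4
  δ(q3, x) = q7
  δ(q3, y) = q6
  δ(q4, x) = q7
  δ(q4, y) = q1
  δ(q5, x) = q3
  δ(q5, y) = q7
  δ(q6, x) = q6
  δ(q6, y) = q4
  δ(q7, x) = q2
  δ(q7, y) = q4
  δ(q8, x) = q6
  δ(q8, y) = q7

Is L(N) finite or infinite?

State q0 is reachable from the start and can reach an accepting state, and it lies on the cycle q0 → q0.
Traversing that cycle any number of times yields accepted strings of unbounded length, so the language is infinite.

infinite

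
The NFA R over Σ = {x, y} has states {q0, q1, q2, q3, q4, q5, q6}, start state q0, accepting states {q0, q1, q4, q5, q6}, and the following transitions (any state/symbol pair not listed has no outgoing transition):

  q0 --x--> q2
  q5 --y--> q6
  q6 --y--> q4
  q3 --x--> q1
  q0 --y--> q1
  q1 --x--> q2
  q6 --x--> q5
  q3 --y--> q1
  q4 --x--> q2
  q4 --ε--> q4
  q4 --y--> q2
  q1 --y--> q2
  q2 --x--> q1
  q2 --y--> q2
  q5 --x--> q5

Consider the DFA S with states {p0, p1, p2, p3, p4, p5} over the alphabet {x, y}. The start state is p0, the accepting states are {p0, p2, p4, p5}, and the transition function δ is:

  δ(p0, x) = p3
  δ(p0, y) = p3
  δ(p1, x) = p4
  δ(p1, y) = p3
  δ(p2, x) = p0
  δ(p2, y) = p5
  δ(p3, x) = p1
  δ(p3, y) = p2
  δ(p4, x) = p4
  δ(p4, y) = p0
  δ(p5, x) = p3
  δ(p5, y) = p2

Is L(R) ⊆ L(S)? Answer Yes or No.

The string y is in L(R) but not in L(S).
So L(R) ⊄ L(S).

No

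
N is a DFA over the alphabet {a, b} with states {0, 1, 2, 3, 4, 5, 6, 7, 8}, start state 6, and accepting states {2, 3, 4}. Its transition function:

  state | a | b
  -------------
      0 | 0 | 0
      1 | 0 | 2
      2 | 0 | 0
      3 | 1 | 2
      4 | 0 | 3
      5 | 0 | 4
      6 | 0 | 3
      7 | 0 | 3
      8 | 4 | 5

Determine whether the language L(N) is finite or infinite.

finite

The useful states (reachable from 6 and able to reach an accepting state) are {1, 2, 3, 6}.
Restricted to these states the transition graph has no cycle, so every accepting path has bounded length and L is finite.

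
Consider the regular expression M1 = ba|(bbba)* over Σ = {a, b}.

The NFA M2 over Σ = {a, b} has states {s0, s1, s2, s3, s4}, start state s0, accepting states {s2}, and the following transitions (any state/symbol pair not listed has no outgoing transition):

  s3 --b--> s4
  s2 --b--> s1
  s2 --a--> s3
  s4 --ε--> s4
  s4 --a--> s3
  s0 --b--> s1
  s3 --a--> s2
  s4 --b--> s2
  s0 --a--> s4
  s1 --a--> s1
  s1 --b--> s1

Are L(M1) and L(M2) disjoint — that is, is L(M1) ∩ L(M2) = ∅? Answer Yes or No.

Converting the expression M1 to a DFA (subset construction, then merging equivalent states) gives the minimal DFA with states {r0, r1, r2, r3, r4, r5, r6, r7}, start state r0, accepting states {r0, r3, r6} and transitions r0: a→r1, b→r2; r1: a→r1, b→r1; r2: a→r3, b→r4; r3: a→r1, b→r1; r4: a→r1, b→r5; r5: a→r6, b→r1; r6: a→r1, b→r7; r7: a→r1, b→r4.
Exploring the product automaton M1 × M2 from the start pair (r0, s0), following both machines on each input symbol, reaches 11 state pairs: (r0, s0), (r1, s4), (r2, s1), (r1, s3), (r1, s2), (r3, s1), (r4, s1), (r1, s1), (r5, s1), (r6, s1), (r7, s1).
M1 accepts in {r0, r3, r6} and M2 accepts in {s2}; no reachable pair has both components accepting, so no string drives both machines to acceptance simultaneously and L(M1) ∩ L(M2) = ∅.
So no string is accepted by both, and the intersection is empty.

Yes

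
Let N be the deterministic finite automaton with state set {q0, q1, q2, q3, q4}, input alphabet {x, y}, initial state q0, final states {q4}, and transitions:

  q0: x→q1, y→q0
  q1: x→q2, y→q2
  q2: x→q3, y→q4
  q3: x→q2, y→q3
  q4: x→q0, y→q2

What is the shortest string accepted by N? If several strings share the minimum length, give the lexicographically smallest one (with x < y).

xxy

A breadth-first search from q0 reaches an accepting state first via the path q0 → q1 → q2 → q4 on input xxy.
No string of length < 3 is accepted (BFS exhausts all shorter strings without reaching an accepting state), and xxy is the lexicographically least accepting string of length 3.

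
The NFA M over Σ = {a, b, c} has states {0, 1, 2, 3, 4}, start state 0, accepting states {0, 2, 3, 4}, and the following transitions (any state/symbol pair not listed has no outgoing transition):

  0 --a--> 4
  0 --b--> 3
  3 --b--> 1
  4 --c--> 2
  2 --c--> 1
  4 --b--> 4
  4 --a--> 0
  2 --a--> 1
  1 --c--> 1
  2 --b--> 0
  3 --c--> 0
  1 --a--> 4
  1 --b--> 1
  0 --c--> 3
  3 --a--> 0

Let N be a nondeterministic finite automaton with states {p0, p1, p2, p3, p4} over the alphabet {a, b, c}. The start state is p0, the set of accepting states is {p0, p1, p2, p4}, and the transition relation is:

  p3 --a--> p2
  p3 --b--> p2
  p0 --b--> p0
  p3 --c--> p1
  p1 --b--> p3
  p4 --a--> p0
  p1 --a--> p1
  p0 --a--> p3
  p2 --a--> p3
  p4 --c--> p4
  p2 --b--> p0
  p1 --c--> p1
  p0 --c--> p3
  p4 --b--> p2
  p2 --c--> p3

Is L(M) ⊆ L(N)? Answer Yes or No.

The string a is in L(M) but not in L(N).
So L(M) ⊄ L(N).

No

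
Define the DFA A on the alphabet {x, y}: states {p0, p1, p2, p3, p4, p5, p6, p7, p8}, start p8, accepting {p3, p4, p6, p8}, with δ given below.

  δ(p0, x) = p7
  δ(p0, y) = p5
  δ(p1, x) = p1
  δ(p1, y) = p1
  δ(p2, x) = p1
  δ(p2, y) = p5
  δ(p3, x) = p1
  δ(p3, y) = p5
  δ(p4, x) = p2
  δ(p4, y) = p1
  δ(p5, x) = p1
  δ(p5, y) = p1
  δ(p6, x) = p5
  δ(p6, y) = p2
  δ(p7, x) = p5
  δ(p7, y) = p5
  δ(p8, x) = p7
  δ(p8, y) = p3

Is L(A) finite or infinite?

The useful states (reachable from p8 and able to reach an accepting state) are {p3, p8}.
Restricted to these states the transition graph has no cycle, so every accepting path has bounded length and L is finite.

finite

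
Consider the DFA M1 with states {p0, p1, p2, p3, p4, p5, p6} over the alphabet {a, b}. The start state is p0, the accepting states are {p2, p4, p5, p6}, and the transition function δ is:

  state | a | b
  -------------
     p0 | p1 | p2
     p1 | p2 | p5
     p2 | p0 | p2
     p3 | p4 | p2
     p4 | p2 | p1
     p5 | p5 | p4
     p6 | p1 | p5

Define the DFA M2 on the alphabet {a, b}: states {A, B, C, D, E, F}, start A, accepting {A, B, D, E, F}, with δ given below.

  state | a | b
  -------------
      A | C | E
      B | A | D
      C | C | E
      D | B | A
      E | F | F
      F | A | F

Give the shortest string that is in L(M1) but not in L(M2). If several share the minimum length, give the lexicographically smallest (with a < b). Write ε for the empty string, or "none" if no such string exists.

aa

The string aa is accepted by M1 but not by M2.
No shorter string lies in the difference, and aa is the lexicographically first length-2 string in L(M1) \ L(M2).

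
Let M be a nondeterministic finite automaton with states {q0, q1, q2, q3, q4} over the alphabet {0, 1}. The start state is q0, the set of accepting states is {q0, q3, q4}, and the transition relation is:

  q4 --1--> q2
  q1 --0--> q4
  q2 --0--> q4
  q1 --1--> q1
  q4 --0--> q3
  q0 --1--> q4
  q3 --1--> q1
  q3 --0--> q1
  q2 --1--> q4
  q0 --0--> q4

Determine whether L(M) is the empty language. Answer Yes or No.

The empty string ε is accepted: the run q0 ends in the accepting state q0.
Since at least one string is accepted, L(M) is not empty.

No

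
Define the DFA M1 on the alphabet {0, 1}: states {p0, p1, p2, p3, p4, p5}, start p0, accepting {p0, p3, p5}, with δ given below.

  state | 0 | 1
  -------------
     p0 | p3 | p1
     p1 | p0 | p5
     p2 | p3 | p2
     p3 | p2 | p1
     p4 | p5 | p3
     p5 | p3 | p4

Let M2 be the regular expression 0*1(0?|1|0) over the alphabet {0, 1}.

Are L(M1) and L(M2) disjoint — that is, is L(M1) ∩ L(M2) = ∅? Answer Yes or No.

No

The string 10 is accepted by both M1 and M2.
Hence L(M1) ∩ L(M2) ≠ ∅.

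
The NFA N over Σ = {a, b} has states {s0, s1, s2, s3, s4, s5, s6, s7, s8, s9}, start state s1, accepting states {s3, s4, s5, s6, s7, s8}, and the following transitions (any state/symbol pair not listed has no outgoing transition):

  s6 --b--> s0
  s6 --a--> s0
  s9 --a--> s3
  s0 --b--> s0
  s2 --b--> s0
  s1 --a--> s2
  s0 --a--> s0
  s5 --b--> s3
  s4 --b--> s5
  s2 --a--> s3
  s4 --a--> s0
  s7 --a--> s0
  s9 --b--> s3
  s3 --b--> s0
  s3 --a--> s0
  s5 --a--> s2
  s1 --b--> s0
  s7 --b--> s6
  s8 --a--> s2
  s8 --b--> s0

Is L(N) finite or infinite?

The useful states (reachable from s1 and able to reach an accepting state) are {s1, s2, s3}.
Restricted to these states the transition graph has no cycle, so every accepting path has bounded length and L is finite.

finite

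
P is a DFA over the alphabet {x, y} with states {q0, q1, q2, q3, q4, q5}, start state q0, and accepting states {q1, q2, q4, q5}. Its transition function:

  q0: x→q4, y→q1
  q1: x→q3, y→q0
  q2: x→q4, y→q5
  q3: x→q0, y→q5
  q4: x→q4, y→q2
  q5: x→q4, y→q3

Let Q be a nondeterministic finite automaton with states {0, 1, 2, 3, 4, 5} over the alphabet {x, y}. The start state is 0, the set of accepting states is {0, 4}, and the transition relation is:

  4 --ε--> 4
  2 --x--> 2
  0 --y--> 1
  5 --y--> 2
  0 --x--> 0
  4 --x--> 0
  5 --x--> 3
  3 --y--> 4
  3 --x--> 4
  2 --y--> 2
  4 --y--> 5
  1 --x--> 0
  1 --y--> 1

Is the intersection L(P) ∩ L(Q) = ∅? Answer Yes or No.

No

The string x is accepted by both P and Q.
Hence L(P) ∩ L(Q) ≠ ∅.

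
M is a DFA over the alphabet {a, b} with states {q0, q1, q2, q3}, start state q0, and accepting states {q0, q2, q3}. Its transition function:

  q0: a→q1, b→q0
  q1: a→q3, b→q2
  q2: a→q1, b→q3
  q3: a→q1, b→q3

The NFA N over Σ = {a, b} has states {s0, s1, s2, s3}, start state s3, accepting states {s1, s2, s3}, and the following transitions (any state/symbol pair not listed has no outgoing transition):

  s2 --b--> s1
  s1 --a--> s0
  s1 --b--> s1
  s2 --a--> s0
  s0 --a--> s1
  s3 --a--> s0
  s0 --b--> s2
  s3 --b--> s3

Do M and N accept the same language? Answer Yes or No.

Yes

Exploring the product automaton M × N from the start pair (q0, s3), following both machines on each input symbol, reaches 4 state pairs: (q0, s3), (q1, s0), (q3, s1), (q2, s2).
M accepts in {q0, q2, q3} and N accepts in {s1, s2, s3}. In every reachable pair the two components are either both accepting — (q0, s3), (q3, s1), (q2, s2) — or both non-accepting, so no string is accepted by exactly one of the machines: L(M) \ L(N) and L(N) \ L(M) are both empty.
Hence every string is accepted by M iff it is accepted by N, and the two languages coincide.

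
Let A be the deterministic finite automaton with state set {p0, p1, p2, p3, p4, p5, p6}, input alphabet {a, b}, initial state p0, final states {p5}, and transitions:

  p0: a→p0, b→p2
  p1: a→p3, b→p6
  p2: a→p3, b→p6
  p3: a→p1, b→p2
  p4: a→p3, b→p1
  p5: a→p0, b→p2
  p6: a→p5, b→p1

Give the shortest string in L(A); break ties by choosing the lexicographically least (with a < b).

bba

A breadth-first search from p0 reaches an accepting state first via the path p0 → p2 → p6 → p5 on input bba.
No string of length < 3 is accepted (BFS exhausts all shorter strings without reaching an accepting state), and bba is the lexicographically least accepting string of length 3.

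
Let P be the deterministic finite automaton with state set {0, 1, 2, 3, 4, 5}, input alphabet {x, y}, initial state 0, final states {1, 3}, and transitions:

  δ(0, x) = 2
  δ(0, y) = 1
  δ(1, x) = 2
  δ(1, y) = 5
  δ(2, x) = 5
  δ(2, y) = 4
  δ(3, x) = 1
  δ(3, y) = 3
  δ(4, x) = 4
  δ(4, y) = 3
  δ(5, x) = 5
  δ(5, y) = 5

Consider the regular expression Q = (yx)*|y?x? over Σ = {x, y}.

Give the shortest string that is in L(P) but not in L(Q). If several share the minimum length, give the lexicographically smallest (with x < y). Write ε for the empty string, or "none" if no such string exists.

xyy

The string xyy is accepted by P but not by Q.
No shorter string lies in the difference, and xyy is the lexicographically first length-3 string in L(P) \ L(Q).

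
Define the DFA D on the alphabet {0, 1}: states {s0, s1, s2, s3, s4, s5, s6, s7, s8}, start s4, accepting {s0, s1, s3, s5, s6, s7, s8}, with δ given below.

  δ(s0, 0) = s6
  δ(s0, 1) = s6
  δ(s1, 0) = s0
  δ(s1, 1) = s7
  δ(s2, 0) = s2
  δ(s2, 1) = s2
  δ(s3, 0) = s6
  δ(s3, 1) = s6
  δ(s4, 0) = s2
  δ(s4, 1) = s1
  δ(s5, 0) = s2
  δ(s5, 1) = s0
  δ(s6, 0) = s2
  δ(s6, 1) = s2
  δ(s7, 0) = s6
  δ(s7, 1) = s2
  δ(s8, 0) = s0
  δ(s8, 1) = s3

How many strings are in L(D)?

The useful subgraph on states {s0, s1, s4, s6, s7} is acyclic, so L(D) is finite; the longest accepting path visits 4 useful states, giving maximum string length 3.
Counting accepting paths from s4 by length: 1 of length 1, 2 of length 2, 3 of length 3. Total 6.

6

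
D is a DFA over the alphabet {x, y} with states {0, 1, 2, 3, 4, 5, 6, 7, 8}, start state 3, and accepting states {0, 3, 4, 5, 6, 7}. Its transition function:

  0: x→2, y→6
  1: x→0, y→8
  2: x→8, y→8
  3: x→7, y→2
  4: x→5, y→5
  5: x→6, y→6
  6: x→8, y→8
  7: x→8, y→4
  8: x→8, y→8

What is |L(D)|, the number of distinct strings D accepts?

The useful subgraph on states {3, 4, 5, 6, 7} is acyclic, so L(D) is finite; the longest accepting path visits 5 useful states, giving maximum string length 4.
Counting accepting paths from 3 by length: 1 of length 0, 1 of length 1, 1 of length 2, 2 of length 3, 4 of length 4. Total 9.

9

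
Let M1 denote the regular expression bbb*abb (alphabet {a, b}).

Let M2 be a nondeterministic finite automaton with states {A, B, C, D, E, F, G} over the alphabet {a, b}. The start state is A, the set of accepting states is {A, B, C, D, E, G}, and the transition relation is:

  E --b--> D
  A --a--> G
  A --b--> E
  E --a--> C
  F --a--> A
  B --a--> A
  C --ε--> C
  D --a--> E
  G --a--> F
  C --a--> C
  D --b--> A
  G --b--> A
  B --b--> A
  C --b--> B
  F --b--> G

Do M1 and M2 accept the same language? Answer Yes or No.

No

The empty string ε is accepted by M2 but rejected by M1.
So L(M1) ≠ L(M2).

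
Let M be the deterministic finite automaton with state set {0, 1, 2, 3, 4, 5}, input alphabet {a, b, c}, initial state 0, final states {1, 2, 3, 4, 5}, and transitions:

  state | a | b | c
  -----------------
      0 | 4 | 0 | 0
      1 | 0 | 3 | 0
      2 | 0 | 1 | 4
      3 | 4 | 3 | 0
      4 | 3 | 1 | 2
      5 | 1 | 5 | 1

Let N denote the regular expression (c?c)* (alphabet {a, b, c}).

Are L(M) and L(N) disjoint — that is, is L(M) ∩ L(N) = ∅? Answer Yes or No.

Converting the expression N to a DFA (subset construction, then merging equivalent states) gives the minimal DFA with states {n0, n1}, start state n0, accepting states {n0} and transitions n0: a→n1, b→n1, c→n0; n1: a→n1, b→n1, c→n1.
Exploring the product automaton M × N from the start pair (0, n0), following both machines on each input symbol, reaches 6 state pairs: (0, n0), (4, n1), (0, n1), (3, n1), (1, n1), (2, n1).
M accepts in {1, 2, 3, 4, 5} and N accepts in {n0}; no reachable pair has both components accepting, so no string drives both machines to acceptance simultaneously and L(M) ∩ L(N) = ∅.
So no string is accepted by both, and the intersection is empty.

Yes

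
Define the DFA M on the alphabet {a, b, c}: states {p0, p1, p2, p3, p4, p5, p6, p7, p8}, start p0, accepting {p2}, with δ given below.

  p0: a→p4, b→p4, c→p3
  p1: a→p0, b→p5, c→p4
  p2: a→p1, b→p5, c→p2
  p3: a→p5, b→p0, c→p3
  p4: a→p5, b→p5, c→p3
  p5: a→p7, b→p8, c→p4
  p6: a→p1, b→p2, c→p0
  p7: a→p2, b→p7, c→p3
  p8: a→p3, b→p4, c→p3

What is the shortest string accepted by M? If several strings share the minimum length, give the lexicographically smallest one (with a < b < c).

aaaa

A breadth-first search from p0 reaches an accepting state first via the path p0 → p4 → p5 → p7 → p2 on input aaaa.
No string of length < 4 is accepted (BFS exhausts all shorter strings without reaching an accepting state), and aaaa is the lexicographically least accepting string of length 4.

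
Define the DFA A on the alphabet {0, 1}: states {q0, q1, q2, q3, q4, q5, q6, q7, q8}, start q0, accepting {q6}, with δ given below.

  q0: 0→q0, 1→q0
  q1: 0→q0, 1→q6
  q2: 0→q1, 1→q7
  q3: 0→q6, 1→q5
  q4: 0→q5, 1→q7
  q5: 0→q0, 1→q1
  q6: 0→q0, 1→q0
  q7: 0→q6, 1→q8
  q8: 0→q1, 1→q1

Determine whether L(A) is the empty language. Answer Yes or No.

Yes

The states reachable from the start state are {q0}.
None of the accepting states {q6} is reachable, so no string is accepted and L(A) = ∅.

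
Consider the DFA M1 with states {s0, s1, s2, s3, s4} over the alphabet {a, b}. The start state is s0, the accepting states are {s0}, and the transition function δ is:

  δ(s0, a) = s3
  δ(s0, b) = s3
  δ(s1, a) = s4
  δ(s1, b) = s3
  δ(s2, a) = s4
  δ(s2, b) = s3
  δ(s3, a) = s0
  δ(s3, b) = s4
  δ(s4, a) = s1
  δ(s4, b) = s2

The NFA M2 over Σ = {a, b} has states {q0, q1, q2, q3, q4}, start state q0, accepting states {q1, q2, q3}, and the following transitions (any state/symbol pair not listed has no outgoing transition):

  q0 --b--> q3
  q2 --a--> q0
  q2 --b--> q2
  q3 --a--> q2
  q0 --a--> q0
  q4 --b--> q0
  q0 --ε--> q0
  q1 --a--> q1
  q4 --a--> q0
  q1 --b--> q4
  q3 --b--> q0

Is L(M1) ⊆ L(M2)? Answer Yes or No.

The empty string ε is in L(M1) but not in L(M2).
So L(M1) ⊄ L(M2).

No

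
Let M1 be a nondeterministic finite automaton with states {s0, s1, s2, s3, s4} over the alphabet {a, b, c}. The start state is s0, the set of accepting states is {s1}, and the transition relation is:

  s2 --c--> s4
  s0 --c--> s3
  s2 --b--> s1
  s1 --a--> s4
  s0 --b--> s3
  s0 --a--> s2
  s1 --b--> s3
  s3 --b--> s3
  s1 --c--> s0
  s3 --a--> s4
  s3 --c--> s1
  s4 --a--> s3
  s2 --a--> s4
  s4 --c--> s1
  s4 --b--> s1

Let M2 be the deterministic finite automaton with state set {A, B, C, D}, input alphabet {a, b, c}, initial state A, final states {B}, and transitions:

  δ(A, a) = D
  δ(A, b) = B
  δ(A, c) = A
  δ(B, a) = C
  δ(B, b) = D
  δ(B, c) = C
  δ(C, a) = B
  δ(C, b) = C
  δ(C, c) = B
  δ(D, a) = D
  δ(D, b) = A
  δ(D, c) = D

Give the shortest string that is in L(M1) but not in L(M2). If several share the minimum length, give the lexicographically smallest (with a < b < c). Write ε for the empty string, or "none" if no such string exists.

ab

The string ab is accepted by M1 but not by M2.
No shorter string lies in the difference, and ab is the lexicographically first length-2 string in L(M1) \ L(M2).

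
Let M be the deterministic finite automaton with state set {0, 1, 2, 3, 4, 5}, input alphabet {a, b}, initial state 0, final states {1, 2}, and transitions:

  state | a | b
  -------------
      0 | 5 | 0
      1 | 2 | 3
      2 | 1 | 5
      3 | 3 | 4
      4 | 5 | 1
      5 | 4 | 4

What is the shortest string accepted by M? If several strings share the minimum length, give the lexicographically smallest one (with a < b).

aab

A breadth-first search from 0 reaches an accepting state first via the path 0 → 5 → 4 → 1 on input aab.
No string of length < 3 is accepted (BFS exhausts all shorter strings without reaching an accepting state), and aab is the lexicographically least accepting string of length 3.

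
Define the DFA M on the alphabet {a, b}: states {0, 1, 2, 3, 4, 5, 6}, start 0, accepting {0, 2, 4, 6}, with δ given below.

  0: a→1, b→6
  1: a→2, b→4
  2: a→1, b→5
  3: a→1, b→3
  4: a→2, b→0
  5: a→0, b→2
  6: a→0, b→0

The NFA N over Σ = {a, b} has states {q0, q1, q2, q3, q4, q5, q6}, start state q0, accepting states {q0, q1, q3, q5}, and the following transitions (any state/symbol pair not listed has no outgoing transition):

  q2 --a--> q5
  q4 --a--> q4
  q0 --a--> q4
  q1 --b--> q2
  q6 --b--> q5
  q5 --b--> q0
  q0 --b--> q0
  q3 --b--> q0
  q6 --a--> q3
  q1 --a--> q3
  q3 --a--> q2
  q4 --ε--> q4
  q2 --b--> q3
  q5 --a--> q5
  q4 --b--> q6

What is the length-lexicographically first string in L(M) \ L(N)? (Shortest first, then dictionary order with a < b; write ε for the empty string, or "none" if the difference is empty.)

The string aa is accepted by M but not by N.
No shorter string lies in the difference, and aa is the lexicographically first length-2 string in L(M) \ L(N).

aa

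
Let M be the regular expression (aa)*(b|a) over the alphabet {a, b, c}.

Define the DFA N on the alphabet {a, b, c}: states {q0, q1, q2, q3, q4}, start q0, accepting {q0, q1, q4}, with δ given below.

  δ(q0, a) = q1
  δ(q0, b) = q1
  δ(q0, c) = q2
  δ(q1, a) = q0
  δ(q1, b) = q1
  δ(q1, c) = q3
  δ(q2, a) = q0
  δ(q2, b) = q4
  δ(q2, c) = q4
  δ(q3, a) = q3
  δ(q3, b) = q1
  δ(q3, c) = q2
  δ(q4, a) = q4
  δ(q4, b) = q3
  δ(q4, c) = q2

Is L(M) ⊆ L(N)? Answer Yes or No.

Yes

Converting the expression M to a DFA (subset construction, then merging equivalent states) gives the minimal DFA with states {m0, m1, m2, m3}, start state m0, accepting states {m1, m2} and transitions m0: a→m1, b→m2, c→m3; m1: a→m0, b→m3, c→m3; m2: a→m3, b→m3, c→m3; m3: a→m3, b→m3, c→m3.
Exploring the product automaton M × N from the start pair (m0, q0), following both machines on each input symbol, reaches 8 state pairs: (m0, q0), (m1, q1), (m2, q1), (m3, q2), (m3, q1), (m3, q3), (m3, q0), (m3, q4).
M accepts in {m1, m2} and N accepts in {q0, q1, q4}. The reachable pairs whose M-component is accepting are (m1, q1), (m2, q1); in each of them the N-component is accepting too, so the product for L(M) \ L(N) (M-component accepting, N-component rejecting) has no reachable accepting pair and the difference is empty.
Hence every string in L(M) is also in L(N).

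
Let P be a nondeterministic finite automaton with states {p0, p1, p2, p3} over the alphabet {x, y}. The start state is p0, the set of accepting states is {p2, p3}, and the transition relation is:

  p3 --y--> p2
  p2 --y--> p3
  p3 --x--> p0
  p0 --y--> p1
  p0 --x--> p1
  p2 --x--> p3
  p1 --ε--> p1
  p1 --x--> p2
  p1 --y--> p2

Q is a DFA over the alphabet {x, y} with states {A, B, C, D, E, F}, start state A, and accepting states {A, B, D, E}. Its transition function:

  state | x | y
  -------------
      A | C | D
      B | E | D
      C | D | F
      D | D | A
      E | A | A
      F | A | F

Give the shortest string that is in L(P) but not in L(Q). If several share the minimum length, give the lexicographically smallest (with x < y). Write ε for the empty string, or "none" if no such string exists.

The string xy is accepted by P but not by Q.
No shorter string lies in the difference, and xy is the lexicographically first length-2 string in L(P) \ L(Q).

xy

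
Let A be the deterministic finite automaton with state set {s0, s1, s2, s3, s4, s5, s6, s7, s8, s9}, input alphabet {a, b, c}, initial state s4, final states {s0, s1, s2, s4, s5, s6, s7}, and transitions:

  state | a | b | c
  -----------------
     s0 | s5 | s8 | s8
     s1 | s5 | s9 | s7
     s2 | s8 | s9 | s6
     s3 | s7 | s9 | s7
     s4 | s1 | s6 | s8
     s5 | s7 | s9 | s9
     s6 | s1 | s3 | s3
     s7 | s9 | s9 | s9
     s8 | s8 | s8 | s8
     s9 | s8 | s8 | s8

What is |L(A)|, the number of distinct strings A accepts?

14

The useful subgraph on states {s1, s3, s4, s5, s6, s7} is acyclic, so L(A) is finite; the longest accepting path visits 5 useful states, giving maximum string length 4.
Counting accepting paths from s4 by length: 1 of length 0, 2 of length 1, 3 of length 2, 7 of length 3, 1 of length 4. Total 14.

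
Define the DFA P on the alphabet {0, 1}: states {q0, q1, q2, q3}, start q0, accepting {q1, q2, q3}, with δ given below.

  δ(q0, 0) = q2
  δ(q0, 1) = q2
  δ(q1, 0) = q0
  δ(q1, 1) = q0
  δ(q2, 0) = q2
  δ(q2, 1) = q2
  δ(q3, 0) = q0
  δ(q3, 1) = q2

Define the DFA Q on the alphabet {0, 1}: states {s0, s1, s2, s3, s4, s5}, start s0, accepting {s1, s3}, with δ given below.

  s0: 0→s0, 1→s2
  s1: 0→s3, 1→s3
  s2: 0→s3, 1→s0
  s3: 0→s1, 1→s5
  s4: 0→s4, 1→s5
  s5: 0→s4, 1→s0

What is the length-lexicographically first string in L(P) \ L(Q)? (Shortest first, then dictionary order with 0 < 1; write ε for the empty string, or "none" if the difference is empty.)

0

The string 0 is accepted by P but not by Q.
No shorter string lies in the difference, and 0 is the lexicographically first length-1 string in L(P) \ L(Q).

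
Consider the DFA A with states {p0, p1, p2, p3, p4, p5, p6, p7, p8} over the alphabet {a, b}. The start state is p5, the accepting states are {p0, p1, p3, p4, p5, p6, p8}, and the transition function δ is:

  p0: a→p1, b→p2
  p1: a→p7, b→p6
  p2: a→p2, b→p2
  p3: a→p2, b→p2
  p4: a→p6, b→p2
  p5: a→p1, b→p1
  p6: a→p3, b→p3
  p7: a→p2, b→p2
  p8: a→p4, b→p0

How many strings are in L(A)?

9

The useful subgraph on states {p1, p3, p5, p6} is acyclic, so L(A) is finite; the longest accepting path visits 4 useful states, giving maximum string length 3.
Counting accepting paths from p5 by length: 1 of length 0, 2 of length 1, 2 of length 2, 4 of length 3. Total 9.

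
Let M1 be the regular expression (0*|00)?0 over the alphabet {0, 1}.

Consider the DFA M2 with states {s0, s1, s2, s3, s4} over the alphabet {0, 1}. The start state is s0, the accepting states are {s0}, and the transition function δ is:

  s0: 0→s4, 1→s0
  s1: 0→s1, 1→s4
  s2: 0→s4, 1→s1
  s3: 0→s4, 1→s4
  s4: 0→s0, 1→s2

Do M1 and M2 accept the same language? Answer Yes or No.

The string 0 is accepted by M1 but rejected by M2.
So L(M1) ≠ L(M2).

No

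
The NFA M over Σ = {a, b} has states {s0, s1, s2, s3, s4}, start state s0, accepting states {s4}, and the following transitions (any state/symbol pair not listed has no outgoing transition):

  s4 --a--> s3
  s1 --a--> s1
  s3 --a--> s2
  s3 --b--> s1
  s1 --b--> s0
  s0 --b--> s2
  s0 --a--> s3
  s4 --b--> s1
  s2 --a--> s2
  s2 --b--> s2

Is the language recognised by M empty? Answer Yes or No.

The states reachable from the start state are {s0, s1, s2, s3}.
None of the accepting states {s4} is reachable, so no string is accepted and L(M) = ∅.

Yes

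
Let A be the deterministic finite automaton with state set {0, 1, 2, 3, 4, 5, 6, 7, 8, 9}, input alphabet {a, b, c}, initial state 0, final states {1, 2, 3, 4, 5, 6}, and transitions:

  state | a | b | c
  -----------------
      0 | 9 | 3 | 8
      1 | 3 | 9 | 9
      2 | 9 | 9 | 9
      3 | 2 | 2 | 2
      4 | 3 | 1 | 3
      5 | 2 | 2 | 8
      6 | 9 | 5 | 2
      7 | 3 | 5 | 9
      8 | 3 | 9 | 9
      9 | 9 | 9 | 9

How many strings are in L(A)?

The useful subgraph on states {0, 2, 3, 8} is acyclic, so L(A) is finite; the longest accepting path visits 4 useful states, giving maximum string length 3.
Counting accepting paths from 0 by length: 1 of length 1, 4 of length 2, 3 of length 3. Total 8.

8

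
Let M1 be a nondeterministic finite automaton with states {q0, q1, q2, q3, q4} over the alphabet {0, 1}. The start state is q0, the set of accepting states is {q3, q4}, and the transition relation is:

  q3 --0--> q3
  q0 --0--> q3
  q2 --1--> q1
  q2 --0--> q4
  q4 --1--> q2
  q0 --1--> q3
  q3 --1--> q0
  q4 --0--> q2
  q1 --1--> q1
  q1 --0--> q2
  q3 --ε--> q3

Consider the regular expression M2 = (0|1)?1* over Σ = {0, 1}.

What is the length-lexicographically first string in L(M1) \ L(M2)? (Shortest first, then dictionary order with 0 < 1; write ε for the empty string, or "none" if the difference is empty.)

The string 00 is accepted by M1 but not by M2.
No shorter string lies in the difference, and 00 is the lexicographically first length-2 string in L(M1) \ L(M2).

00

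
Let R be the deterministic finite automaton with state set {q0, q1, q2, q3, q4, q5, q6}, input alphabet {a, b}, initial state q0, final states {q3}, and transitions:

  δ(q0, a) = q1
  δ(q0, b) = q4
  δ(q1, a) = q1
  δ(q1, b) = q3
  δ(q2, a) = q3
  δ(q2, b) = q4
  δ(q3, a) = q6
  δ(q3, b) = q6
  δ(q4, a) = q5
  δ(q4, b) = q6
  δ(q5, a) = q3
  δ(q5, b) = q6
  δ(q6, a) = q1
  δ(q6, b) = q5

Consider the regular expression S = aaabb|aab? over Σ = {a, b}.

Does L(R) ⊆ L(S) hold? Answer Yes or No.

No

The string ab is in L(R) but not in L(S).
So L(R) ⊄ L(S).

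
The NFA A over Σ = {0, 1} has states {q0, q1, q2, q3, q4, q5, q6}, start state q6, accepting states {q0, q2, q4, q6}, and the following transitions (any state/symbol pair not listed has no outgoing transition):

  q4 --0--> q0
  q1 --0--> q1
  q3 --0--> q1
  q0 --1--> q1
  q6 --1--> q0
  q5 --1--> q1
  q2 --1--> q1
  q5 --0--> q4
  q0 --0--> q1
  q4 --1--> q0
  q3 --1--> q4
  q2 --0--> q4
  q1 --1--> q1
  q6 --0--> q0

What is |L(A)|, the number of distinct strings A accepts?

The useful subgraph on states {q0, q6} is acyclic, so L(A) is finite; the longest accepting path visits 2 useful states, giving maximum string length 1.
Counting accepting paths from q6 by length: 1 of length 0, 2 of length 1. Total 3.

3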